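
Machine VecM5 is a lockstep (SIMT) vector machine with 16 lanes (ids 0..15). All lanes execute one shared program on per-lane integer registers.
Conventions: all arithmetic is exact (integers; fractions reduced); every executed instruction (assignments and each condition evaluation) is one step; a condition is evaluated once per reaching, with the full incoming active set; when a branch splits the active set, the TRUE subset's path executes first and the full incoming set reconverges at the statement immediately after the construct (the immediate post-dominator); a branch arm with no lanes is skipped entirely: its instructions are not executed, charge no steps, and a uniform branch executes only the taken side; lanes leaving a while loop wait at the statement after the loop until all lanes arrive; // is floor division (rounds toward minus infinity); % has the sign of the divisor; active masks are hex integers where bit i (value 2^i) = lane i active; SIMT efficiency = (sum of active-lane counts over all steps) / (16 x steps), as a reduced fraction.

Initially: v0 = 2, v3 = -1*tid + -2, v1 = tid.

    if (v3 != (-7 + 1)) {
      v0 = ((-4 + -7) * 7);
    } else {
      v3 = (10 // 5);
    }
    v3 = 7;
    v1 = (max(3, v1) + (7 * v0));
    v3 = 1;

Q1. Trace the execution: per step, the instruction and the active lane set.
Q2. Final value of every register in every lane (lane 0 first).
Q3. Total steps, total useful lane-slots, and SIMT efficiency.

step 0: eval (v3 != (-7 + 1))        0xffff
step 1: v0 <- ((-4 + -7) * 7)        0xffef
step 2: v3 <- (10 // 5)              0x0010
step 3: v3 <- 7                      0xffff
step 4: v1 <- (max(3, v1) + (7 * v0)) 0xffff
step 5: v3 <- 1                      0xffff

Answer: 6 steps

v0: -77,-77,-77,-77,2,-77,-77,-77,-77,-77,-77,-77,-77,-77,-77,-77
v3: 1,1,1,1,1,1,1,1,1,1,1,1,1,1,1,1
v1: -536,-536,-536,-536,18,-534,-533,-532,-531,-530,-529,-528,-527,-526,-525,-524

steps = 6; useful = 80; efficiency = 80/96 = 5/6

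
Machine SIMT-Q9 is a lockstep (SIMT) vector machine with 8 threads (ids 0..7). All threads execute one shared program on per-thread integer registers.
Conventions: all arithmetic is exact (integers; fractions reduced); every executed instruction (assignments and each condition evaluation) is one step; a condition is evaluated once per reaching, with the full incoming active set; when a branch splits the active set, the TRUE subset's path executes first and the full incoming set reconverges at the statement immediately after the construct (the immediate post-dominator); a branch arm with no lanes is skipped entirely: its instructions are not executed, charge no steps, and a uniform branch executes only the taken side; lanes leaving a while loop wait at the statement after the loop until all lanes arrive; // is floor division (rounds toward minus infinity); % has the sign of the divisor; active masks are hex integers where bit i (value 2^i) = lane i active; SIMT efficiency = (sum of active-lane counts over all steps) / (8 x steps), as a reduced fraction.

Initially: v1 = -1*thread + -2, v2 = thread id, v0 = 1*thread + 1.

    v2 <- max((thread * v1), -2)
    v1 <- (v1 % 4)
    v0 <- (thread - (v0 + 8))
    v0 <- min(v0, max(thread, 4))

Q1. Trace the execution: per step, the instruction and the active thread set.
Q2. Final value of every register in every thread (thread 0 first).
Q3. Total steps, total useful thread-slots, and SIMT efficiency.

step 0: v2 <- max((thread * v1), -2) 0xff
step 1: v1 <- (v1 % 4)               0xff
step 2: v0 <- (thread - (v0 + 8))    0xff
step 3: v0 <- min(v0, max(thread, 4)) 0xff

Answer: 4 steps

v1: 2,1,0,3,2,1,0,3
v2: 0,-2,-2,-2,-2,-2,-2,-2
v0: -9,-9,-9,-9,-9,-9,-9,-9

steps = 4; useful = 32; efficiency = 32/32 = 1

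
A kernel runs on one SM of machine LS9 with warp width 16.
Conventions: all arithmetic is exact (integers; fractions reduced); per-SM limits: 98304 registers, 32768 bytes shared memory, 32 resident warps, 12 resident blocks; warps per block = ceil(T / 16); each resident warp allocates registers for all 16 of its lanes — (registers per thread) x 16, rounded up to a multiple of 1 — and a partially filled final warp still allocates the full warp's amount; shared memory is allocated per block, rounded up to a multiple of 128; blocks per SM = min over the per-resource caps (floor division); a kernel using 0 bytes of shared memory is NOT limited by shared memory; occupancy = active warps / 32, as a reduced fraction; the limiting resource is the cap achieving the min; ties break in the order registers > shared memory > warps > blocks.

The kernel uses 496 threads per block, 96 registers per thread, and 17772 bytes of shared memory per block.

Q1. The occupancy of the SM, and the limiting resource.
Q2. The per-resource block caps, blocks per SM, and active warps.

Answer: occupancy 31/32, limited by shared memory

registers: 2 blocks
shared memory: 1 block
warps: 1 block
blocks: 12 blocks

Answer: 1 block, 31 active warps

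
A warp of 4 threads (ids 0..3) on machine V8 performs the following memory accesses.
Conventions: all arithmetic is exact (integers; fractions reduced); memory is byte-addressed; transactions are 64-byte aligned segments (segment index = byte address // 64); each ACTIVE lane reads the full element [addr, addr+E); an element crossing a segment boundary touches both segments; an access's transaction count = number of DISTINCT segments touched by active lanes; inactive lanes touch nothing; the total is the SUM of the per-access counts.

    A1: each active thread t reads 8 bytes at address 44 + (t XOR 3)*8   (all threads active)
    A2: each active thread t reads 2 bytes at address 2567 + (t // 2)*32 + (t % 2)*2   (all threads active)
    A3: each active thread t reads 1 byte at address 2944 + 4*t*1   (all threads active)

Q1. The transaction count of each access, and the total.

A1: 2 transactions
A2: 1 transaction
A3: 1 transaction

Answer: 2,1,1; total 4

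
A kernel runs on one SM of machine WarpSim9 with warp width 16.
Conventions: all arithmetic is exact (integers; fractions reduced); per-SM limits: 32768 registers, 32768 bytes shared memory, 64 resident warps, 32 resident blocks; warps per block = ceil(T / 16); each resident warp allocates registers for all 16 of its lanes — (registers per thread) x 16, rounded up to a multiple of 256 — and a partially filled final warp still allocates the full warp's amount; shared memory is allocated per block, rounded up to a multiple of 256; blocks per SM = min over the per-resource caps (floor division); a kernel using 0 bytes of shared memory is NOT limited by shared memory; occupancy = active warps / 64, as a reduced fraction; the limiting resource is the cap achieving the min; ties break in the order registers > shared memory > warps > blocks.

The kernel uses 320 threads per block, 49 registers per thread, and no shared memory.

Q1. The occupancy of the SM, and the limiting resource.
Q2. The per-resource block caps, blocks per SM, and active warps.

Answer: occupancy 5/16, limited by registers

registers: 1 block
shared memory: no limit (kernel uses none)
warps: 3 blocks
blocks: 32 blocks

Answer: 1 block, 20 active warps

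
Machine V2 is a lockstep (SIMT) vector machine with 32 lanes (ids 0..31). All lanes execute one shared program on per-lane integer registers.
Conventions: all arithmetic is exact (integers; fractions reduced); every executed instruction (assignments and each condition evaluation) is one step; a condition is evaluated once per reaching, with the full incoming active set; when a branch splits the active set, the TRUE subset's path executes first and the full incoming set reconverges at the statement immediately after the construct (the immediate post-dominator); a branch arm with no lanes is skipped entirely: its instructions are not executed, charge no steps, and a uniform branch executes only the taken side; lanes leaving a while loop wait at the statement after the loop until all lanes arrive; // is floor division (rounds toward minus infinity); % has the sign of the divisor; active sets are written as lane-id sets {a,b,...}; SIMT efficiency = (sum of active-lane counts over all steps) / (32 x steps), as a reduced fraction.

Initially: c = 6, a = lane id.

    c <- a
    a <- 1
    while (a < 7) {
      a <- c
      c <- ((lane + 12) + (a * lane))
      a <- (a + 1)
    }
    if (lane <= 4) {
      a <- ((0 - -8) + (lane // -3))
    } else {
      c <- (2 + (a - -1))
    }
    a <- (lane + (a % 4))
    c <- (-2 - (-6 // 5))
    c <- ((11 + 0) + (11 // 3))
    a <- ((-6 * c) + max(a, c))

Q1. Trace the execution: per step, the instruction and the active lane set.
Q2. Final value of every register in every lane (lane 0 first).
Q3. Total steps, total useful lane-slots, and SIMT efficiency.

step 0: c <- a                       {0,1,2,3,4,5,6,7,8,9,10,11,12,13,14,15,16,17,18,19,20,21,22,23,24,25,26,27,28,29,30,31}
step 1: a <- 1                       {0,1,2,3,4,5,6,7,8,9,10,11,12,13,14,15,16,17,18,19,20,21,22,23,24,25,26,27,28,29,30,31}
step 2: eval (a < 7)                 {0,1,2,3,4,5,6,7,8,9,10,11,12,13,14,15,16,17,18,19,20,21,22,23,24,25,26,27,28,29,30,31}
step 3: a <- c                       {0,1,2,3,4,5,6,7,8,9,10,11,12,13,14,15,16,17,18,19,20,21,22,23,24,25,26,27,28,29,30,31}
step 4: c <- ((lane + 12) + (a * lane)) {0,1,2,3,4,5,6,7,8,9,10,11,12,13,14,15,16,17,18,19,20,21,22,23,24,25,26,27,28,29,30,31}
step 5: a <- (a + 1)                 {0,1,2,3,4,5,6,7,8,9,10,11,12,13,14,15,16,17,18,19,20,21,22,23,24,25,26,27,28,29,30,31}
step 6: eval (a < 7)                 {0,1,2,3,4,5,6,7,8,9,10,11,12,13,14,15,16,17,18,19,20,21,22,23,24,25,26,27,28,29,30,31}
step 7: a <- c                       {0,1,2,3,4,5}
step 8: c <- ((lane + 12) + (a * lane)) {0,1,2,3,4,5}
step 9: a <- (a + 1)                 {0,1,2,3,4,5}
step 10: eval (a < 7)                 {0,1,2,3,4,5}
step 11: eval (lane <= 4)             {0,1,2,3,4,5,6,7,8,9,10,11,12,13,14,15,16,17,18,19,20,21,22,23,24,25,26,27,28,29,30,31}
step 12: a <- ((0 - -8) + (lane // -3)) {0,1,2,3,4}
step 13: c <- (2 + (a - -1))          {5,6,7,8,9,10,11,12,13,14,15,16,17,18,19,20,21,22,23,24,25,26,27,28,29,30,31}
step 14: a <- (lane + (a % 4))        {0,1,2,3,4,5,6,7,8,9,10,11,12,13,14,15,16,17,18,19,20,21,22,23,24,25,26,27,28,29,30,31}
step 15: c <- (-2 - (-6 // 5))        {0,1,2,3,4,5,6,7,8,9,10,11,12,13,14,15,16,17,18,19,20,21,22,23,24,25,26,27,28,29,30,31}
step 16: c <- ((11 + 0) + (11 // 3))  {0,1,2,3,4,5,6,7,8,9,10,11,12,13,14,15,16,17,18,19,20,21,22,23,24,25,26,27,28,29,30,31}
step 17: a <- ((-6 * c) + max(a, c))  {0,1,2,3,4,5,6,7,8,9,10,11,12,13,14,15,16,17,18,19,20,21,22,23,24,25,26,27,28,29,30,31}

Answer: 18 steps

c: 14,14,14,14,14,14,14,14,14,14,14,14,14,14,14,14,14,14,14,14,14,14,14,14,14,14,14,14,14,14,14,14
a: -70,-70,-70,-70,-70,-70,-70,-70,-70,-70,-70,-70,-70,-69,-67,-69,-67,-65,-63,-65,-63,-61,-59,-61,-59,-57,-55,-57,-55,-53,-51,-53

steps = 18; useful = 440; efficiency = 440/576 = 55/72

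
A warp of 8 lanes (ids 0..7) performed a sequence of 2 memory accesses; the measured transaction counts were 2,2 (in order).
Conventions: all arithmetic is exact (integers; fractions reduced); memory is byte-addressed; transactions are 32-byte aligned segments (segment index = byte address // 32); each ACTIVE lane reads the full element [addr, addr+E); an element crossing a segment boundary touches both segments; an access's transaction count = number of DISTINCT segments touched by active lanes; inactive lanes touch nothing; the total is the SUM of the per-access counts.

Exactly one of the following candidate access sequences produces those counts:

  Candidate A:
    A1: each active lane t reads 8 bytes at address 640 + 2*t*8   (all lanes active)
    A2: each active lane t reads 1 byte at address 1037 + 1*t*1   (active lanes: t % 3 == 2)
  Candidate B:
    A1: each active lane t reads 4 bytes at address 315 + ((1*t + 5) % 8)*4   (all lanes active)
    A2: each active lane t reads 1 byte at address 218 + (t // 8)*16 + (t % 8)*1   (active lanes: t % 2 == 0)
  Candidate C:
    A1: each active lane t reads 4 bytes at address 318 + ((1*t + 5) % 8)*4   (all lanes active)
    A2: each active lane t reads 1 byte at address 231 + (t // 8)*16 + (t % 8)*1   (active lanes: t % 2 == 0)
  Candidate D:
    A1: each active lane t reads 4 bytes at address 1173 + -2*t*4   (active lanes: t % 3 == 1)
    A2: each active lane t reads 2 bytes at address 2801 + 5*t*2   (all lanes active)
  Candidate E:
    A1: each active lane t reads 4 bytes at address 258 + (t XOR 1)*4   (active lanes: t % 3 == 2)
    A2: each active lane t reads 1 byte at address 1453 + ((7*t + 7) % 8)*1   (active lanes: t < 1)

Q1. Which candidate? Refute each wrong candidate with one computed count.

A: A1 gives 4 transactions, not 2
C: A2 gives 1 transaction, not 2
D: A1 gives 3 transactions, not 2
E: A1 gives 1 transaction, not 2
B: all counts match (2,2)

Answer: B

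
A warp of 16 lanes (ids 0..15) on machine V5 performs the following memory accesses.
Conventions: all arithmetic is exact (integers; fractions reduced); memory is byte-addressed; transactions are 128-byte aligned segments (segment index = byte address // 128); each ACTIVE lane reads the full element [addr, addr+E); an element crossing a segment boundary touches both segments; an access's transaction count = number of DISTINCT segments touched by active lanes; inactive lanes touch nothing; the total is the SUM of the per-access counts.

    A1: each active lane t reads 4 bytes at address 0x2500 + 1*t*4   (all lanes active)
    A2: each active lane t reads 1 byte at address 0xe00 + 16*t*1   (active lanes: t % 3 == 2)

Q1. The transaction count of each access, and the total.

A1: 1 transaction
A2: 2 transactions

Answer: 1,2; total 3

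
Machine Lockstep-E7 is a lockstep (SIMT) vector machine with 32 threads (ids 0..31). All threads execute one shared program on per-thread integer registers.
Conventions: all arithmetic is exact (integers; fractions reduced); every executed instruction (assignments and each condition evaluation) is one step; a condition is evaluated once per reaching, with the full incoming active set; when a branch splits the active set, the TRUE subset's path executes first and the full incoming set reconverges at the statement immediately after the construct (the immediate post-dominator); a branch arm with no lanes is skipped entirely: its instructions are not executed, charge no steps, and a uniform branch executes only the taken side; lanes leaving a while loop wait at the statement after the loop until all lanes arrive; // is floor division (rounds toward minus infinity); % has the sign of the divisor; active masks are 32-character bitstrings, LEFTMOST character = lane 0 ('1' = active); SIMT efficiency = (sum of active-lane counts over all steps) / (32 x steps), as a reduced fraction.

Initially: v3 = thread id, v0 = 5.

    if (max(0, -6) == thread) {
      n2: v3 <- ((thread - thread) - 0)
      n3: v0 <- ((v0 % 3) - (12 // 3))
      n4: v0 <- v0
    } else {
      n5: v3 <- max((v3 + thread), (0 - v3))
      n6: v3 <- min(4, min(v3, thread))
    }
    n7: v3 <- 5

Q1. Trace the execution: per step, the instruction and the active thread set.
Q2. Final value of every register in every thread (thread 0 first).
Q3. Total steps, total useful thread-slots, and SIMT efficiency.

step 0: eval (max(0, -6) == thread)  11111111111111111111111111111111
step 1: v3 <- ((thread - thread) - 0) 10000000000000000000000000000000
step 2: v0 <- ((v0 % 3) - (12 // 3)) 10000000000000000000000000000000
step 3: v0 <- v0                     10000000000000000000000000000000
step 4: v3 <- max((v3 + thread), (0 - v3)) 01111111111111111111111111111111
step 5: v3 <- min(4, min(v3, thread)) 01111111111111111111111111111111
step 6: v3 <- 5                      11111111111111111111111111111111

Answer: 7 steps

v3: 5,5,5,5,5,5,5,5,5,5,5,5,5,5,5,5,5,5,5,5,5,5,5,5,5,5,5,5,5,5,5,5
v0: -2,5,5,5,5,5,5,5,5,5,5,5,5,5,5,5,5,5,5,5,5,5,5,5,5,5,5,5,5,5,5,5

steps = 7; useful = 129; efficiency = 129/224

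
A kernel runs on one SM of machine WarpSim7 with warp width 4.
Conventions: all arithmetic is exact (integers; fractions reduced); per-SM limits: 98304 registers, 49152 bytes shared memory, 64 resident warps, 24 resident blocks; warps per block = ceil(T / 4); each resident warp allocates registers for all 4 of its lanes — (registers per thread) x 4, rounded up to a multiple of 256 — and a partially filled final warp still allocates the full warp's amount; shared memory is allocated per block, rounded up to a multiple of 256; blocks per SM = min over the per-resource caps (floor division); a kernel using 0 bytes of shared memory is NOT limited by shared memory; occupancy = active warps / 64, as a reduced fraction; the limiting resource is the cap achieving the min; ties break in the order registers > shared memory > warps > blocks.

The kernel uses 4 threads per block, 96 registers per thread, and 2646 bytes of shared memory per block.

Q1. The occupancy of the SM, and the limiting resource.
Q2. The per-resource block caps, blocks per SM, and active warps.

Answer: occupancy 17/64, limited by shared memory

registers: 192 blocks
shared memory: 17 blocks
warps: 64 blocks
blocks: 24 blocks

Answer: 17 blocks, 17 active warps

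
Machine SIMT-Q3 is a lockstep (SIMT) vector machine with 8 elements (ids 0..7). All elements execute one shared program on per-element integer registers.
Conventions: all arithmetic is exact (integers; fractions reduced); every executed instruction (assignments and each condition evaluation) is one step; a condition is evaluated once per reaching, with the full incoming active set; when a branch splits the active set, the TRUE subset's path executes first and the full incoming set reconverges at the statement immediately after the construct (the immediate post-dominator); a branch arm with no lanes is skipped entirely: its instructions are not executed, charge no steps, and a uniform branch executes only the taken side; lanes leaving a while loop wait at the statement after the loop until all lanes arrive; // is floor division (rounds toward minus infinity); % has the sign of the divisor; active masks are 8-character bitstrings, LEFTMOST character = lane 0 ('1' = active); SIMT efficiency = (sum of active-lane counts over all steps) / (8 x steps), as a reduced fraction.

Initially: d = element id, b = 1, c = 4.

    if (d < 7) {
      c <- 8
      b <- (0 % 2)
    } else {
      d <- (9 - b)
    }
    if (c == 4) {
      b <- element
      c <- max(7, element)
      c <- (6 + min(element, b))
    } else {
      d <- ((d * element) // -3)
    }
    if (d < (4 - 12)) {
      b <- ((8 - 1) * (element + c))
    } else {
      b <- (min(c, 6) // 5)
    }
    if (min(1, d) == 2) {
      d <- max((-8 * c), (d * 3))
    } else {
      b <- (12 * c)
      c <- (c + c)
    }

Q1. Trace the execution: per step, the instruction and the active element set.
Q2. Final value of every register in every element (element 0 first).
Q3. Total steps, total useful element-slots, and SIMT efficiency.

step 0: eval (d < 7)                 11111111
step 1: c <- 8                       11111110
step 2: b <- (0 % 2)                 11111110
step 3: d <- (9 - b)                 00000001
step 4: eval (c == 4)                11111111
step 5: b <- element                 00000001
step 6: c <- max(7, element)         00000001
step 7: c <- (6 + min(element, b))   00000001
step 8: d <- ((d * element) // -3)   11111110
step 9: eval (d < (4 - 12))          11111111
step 10: b <- ((8 - 1) * (element + c)) 00000110
step 11: b <- (min(c, 6) // 5)        11111001
step 12: eval (min(1, d) == 2)        11111111
step 13: b <- (12 * c)                11111111
step 14: c <- (c + c)                 11111111

Answer: 15 steps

d: 0,-1,-2,-3,-6,-9,-12,8
b: 96,96,96,96,96,96,96,156
c: 16,16,16,16,16,16,16,26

steps = 15; useful = 81; efficiency = 81/120 = 27/40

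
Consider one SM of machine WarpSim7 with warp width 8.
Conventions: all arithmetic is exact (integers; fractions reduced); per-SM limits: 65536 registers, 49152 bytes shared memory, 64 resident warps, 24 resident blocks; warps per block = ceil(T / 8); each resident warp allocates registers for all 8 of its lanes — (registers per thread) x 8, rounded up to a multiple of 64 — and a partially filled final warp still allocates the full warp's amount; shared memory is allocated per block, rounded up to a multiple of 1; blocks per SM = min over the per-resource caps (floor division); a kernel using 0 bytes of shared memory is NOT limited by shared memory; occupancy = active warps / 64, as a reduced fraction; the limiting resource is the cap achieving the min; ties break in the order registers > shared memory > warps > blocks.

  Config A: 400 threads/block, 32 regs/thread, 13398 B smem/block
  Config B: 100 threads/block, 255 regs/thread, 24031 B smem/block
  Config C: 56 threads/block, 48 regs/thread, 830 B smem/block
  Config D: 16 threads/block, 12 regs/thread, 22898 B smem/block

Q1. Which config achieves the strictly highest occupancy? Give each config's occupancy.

occupancies: A 25/32, B 13/32, C 63/64, D 1/16

Answer: C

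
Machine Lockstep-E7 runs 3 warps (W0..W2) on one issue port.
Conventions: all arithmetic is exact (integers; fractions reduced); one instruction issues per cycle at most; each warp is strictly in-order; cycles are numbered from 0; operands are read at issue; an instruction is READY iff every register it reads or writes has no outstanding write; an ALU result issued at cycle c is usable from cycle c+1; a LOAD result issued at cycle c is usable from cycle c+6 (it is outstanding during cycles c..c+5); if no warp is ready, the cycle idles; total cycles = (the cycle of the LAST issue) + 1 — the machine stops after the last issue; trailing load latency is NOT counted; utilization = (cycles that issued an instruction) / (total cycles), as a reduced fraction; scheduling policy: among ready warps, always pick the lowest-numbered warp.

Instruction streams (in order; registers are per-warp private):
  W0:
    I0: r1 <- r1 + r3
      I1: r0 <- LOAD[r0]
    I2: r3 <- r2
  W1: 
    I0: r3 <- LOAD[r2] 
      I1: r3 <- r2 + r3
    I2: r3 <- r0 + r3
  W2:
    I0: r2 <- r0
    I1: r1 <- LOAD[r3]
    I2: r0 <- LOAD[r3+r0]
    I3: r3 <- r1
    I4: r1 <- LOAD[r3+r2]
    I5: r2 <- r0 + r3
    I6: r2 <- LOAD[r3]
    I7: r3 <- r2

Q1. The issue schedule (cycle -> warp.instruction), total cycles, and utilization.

cycle 0: W0.I0
cycle 1: W0.I1
cycle 2: W0.I2
cycle 3: W1.I0
cycle 4: W2.I0
cycle 5: W2.I1
cycle 6: W2.I2
cycle 7: idle
cycle 8: idle
cycle 9: W1.I1
cycle 10: W1.I2
cycle 11: W2.I3
cycle 12: W2.I4
cycle 13: W2.I5
cycle 14: W2.I6
cycle 15: idle
cycle 16: idle
cycle 17: idle
cycle 18: idle
cycle 19: idle
cycle 20: W2.I7

Answer: 21 cycles, utilization 2/3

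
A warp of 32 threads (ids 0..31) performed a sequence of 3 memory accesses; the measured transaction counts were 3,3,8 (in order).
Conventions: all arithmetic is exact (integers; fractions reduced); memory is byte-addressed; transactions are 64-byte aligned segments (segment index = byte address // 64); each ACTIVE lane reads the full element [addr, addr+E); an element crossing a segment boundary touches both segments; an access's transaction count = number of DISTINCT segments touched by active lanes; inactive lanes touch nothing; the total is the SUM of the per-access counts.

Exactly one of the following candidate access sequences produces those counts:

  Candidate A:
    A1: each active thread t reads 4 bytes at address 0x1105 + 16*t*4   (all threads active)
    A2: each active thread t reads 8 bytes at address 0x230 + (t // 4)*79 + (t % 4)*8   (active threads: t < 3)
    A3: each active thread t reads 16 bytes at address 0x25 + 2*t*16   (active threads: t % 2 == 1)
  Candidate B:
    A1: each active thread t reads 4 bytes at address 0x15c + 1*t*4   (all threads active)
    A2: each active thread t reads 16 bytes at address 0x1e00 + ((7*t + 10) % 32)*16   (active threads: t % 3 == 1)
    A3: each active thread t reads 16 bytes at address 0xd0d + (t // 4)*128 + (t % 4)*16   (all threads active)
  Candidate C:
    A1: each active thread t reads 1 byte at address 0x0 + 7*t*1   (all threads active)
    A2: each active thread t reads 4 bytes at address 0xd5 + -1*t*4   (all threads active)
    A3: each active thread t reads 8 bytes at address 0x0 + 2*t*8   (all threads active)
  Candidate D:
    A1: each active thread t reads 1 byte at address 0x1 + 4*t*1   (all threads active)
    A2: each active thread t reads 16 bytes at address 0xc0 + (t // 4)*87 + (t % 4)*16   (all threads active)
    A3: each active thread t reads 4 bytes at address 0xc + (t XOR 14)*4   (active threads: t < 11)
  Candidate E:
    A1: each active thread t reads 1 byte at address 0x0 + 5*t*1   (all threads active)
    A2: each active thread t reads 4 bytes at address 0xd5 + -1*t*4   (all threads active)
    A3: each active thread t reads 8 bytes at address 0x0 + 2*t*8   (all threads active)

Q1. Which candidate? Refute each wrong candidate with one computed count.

A: A1 gives 32 transactions, not 3
B: A2 gives 5 transactions, not 3
C: A1 gives 4 transactions, not 3
D: A1 gives 2 transactions, not 3
E: all counts match (3,3,8)

Answer: E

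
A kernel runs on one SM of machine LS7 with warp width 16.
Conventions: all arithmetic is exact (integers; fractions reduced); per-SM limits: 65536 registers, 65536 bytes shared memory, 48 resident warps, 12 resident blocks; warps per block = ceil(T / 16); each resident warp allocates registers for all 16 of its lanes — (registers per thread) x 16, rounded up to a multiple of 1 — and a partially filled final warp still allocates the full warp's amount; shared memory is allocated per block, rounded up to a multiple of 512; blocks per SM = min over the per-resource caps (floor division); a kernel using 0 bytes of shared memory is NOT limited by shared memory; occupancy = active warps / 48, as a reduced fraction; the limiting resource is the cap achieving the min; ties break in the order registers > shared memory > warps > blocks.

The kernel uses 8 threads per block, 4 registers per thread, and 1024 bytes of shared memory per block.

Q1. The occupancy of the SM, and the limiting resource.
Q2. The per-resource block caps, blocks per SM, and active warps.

Answer: occupancy 1/4, limited by blocks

registers: 1024 blocks
shared memory: 64 blocks
warps: 48 blocks
blocks: 12 blocks

Answer: 12 blocks, 12 active warps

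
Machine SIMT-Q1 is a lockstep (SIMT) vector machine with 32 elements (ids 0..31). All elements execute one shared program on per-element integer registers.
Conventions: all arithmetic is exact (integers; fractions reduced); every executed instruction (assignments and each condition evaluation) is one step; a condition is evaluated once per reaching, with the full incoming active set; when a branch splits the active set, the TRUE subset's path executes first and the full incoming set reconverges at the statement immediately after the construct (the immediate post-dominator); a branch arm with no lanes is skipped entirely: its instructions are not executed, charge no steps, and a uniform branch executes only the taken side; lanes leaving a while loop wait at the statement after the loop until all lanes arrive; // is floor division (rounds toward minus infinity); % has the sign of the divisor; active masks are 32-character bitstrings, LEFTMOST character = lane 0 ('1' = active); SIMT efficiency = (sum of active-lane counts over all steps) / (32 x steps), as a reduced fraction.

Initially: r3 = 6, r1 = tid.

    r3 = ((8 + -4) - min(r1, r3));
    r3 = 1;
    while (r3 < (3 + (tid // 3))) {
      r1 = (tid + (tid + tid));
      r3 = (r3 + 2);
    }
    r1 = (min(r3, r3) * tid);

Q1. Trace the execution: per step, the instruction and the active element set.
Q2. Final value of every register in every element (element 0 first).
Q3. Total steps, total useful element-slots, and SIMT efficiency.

step 0: r3 <- ((8 + -4) - min(r1, r3)) 11111111111111111111111111111111
step 1: r3 <- 1                      11111111111111111111111111111111
step 2: eval (r3 < (3 + (tid // 3))) 11111111111111111111111111111111
step 3: r1 <- (tid + (tid + tid))    11111111111111111111111111111111
step 4: r3 <- (r3 + 2)               11111111111111111111111111111111
step 5: eval (r3 < (3 + (tid // 3))) 11111111111111111111111111111111
step 6: r1 <- (tid + (tid + tid))    00011111111111111111111111111111
step 7: r3 <- (r3 + 2)               00011111111111111111111111111111
step 8: eval (r3 < (3 + (tid // 3))) 00011111111111111111111111111111
step 9: r1 <- (tid + (tid + tid))    00000000011111111111111111111111
step 10: r3 <- (r3 + 2)               00000000011111111111111111111111
step 11: eval (r3 < (3 + (tid // 3))) 00000000011111111111111111111111
step 12: r1 <- (tid + (tid + tid))    00000000000000011111111111111111
step 13: r3 <- (r3 + 2)               00000000000000011111111111111111
step 14: eval (r3 < (3 + (tid // 3))) 00000000000000011111111111111111
step 15: r1 <- (tid + (tid + tid))    00000000000000000000011111111111
step 16: r3 <- (r3 + 2)               00000000000000000000011111111111
step 17: eval (r3 < (3 + (tid // 3))) 00000000000000000000011111111111
step 18: r1 <- (tid + (tid + tid))    00000000000000000000000000011111
step 19: r3 <- (r3 + 2)               00000000000000000000000000011111
step 20: eval (r3 < (3 + (tid // 3))) 00000000000000000000000000011111
step 21: r1 <- (min(r3, r3) * tid)    11111111111111111111111111111111

Answer: 22 steps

r3: 3,3,3,5,5,5,5,5,5,7,7,7,7,7,7,9,9,9,9,9,9,11,11,11,11,11,11,13,13,13,13,13
r1: 0,3,6,15,20,25,30,35,40,63,70,77,84,91,98,135,144,153,162,171,180,231,242,253,264,275,286,351,364,377,390,403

steps = 22; useful = 479; efficiency = 479/704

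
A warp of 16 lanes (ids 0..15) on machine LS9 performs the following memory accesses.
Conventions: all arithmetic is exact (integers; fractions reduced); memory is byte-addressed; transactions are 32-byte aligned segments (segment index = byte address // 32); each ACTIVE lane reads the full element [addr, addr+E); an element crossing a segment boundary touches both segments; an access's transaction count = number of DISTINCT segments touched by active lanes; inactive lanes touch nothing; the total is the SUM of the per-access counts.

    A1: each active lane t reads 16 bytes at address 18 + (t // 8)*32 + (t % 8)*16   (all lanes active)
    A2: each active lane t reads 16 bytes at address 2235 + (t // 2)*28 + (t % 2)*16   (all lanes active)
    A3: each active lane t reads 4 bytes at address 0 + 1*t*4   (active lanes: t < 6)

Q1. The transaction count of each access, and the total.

A1: 6 transactions
A2: 8 transactions
A3: 1 transaction

Answer: 6,8,1; total 15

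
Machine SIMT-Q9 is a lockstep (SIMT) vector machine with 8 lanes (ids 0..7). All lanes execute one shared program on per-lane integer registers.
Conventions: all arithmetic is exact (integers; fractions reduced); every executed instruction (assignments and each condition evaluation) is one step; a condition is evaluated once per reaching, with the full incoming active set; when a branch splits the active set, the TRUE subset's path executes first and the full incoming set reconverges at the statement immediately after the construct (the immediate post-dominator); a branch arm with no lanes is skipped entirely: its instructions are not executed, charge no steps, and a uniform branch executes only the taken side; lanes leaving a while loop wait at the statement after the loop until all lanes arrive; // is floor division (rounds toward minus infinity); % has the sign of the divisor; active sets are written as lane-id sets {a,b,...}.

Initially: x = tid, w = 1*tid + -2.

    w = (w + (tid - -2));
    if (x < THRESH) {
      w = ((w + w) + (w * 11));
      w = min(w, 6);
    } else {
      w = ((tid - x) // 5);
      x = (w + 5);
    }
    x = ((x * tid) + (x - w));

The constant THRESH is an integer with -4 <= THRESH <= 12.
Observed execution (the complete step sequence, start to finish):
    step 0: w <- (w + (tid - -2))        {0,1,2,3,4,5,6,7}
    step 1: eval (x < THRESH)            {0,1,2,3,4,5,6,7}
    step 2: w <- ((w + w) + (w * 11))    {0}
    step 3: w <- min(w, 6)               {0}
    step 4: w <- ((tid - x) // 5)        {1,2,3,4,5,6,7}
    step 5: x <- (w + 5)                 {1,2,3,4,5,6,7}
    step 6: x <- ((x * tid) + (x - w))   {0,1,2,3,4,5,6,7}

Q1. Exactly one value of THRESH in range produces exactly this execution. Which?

Answer: THRESH = 1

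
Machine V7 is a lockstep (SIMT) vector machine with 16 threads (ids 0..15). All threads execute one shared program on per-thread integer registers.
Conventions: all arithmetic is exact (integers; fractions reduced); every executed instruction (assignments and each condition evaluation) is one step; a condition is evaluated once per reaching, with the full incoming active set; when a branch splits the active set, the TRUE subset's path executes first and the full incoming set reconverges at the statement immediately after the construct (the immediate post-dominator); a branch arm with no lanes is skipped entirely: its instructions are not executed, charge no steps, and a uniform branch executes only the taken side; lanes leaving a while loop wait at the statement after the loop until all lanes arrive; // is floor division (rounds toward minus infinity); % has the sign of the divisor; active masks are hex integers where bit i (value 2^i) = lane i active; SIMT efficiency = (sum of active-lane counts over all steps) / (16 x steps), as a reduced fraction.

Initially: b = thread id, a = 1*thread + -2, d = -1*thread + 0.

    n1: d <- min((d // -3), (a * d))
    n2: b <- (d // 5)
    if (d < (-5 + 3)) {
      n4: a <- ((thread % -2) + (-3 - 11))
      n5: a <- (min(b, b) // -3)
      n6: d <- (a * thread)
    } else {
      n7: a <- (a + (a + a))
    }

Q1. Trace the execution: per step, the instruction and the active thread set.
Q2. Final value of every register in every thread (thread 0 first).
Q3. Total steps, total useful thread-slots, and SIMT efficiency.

step 0: d <- min((d // -3), (a * d)) 0xffff
step 1: b <- (d // 5)                0xffff
step 2: eval (d < (-5 + 3))          0xffff
step 3: a <- ((thread % -2) + (-3 - 11)) 0xfff8
step 4: a <- (min(b, b) // -3)       0xfff8
step 5: d <- (a * thread)            0xfff8
step 6: a <- (a + (a + a))           0x0007

Answer: 7 steps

b: 0,0,0,-1,-2,-3,-5,-7,-10,-13,-16,-20,-24,-29,-34,-39
a: -6,-3,0,0,0,1,1,2,3,4,5,6,8,9,11,13
d: 0,0,0,0,0,5,6,14,24,36,50,66,96,117,154,195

steps = 7; useful = 90; efficiency = 90/112 = 45/56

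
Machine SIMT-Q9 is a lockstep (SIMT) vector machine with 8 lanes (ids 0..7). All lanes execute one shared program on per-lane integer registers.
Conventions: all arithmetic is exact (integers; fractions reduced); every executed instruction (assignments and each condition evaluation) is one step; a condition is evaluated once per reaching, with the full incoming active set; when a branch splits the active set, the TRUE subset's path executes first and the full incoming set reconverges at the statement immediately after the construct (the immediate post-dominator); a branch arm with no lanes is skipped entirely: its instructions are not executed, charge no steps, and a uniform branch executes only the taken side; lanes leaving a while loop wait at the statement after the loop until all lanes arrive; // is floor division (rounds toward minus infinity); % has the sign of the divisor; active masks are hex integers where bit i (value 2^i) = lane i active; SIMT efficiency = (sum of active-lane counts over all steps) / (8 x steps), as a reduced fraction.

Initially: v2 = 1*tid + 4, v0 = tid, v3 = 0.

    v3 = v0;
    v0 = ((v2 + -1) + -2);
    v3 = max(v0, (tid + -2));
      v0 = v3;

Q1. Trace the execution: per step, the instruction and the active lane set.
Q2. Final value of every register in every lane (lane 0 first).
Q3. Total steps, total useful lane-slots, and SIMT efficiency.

step 0: v3 <- v0                     0xff
step 1: v0 <- ((v2 + -1) + -2)       0xff
step 2: v3 <- max(v0, (tid + -2))    0xff
step 3: v0 <- v3                     0xff

Answer: 4 steps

v2: 4,5,6,7,8,9,10,11
v0: 1,2,3,4,5,6,7,8
v3: 1,2,3,4,5,6,7,8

steps = 4; useful = 32; efficiency = 32/32 = 1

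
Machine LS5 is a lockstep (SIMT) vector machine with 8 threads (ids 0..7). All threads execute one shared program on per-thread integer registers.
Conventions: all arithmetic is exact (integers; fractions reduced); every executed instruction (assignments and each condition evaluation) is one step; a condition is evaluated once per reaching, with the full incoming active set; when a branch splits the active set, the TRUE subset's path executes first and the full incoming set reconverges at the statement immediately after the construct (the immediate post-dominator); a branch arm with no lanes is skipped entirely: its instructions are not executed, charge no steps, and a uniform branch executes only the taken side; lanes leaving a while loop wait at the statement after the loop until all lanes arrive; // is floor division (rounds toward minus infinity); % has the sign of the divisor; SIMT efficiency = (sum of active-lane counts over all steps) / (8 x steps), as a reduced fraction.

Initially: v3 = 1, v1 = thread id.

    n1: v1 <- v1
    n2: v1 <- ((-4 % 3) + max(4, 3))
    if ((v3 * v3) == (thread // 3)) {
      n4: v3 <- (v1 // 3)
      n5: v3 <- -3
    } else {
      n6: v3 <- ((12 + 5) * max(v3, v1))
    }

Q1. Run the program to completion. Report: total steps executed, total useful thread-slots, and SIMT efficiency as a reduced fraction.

Answer: 6 steps, 35 useful, 35/48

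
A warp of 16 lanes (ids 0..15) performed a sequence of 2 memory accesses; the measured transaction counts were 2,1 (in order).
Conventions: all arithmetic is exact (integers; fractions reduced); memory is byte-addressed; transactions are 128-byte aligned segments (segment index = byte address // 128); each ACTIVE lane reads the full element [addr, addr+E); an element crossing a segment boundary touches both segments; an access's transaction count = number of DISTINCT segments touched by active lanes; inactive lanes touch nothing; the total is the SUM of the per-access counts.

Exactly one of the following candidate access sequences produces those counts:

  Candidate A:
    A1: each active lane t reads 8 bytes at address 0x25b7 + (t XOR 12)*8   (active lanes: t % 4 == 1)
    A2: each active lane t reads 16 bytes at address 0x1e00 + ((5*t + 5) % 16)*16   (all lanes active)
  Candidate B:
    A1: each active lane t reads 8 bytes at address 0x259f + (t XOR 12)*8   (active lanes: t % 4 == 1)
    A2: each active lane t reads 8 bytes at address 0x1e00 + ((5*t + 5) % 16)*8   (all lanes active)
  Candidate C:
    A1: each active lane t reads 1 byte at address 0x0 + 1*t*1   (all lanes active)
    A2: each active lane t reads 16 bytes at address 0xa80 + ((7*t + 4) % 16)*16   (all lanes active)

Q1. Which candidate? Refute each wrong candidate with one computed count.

A: A2 gives 2 transactions, not 1
C: A1 gives 1 transaction, not 2
B: all counts match (2,1)

Answer: B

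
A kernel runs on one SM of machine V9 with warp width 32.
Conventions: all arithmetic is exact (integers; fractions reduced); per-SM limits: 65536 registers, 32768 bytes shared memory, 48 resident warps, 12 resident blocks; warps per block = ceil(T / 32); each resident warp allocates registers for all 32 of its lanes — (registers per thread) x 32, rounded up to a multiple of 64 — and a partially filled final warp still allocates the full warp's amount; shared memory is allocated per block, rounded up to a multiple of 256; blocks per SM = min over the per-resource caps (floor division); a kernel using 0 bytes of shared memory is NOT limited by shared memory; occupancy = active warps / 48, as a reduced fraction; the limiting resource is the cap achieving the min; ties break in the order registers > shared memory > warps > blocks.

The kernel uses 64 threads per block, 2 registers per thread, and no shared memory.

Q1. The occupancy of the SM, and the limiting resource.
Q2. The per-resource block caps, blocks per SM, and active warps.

Answer: occupancy 1/2, limited by blocks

registers: 512 blocks
shared memory: no limit (kernel uses none)
warps: 24 blocks
blocks: 12 blocks

Answer: 12 blocks, 24 active warps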